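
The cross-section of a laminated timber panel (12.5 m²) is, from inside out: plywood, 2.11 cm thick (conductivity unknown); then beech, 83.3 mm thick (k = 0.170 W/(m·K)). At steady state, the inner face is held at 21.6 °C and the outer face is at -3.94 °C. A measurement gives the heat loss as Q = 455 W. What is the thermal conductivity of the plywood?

ΣR = ΔT/Q = |21.6 − -3.94|/455 = 0.05613 K/W
Known resistances:
  R_beech = L/(kA) = 0.0833/(0.170·12.5) = 0.03920 K/W
R_plywood = ΣR − ΣR_known = 0.05613 − 0.03920 = 0.01693 K/W
L/(kA) = 0.01693 ⇒ k = 0.0211/(0.01693·12.5) = 0.0997 W/m·K

k = 0.0997 W/m·K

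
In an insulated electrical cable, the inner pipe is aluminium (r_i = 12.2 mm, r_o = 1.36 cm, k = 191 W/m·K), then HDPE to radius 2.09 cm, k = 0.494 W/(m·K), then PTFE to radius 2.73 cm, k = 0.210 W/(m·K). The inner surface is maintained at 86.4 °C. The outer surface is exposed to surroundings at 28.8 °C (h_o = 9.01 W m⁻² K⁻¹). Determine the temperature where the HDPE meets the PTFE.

Resistance network (inner→outer):
  R'_aluminium = ln(0.0136/0.0122)/(2πk) = 0.1086/(2π·191) = 9.052×10^-5 m·K/W
  R'_HDPE = ln(0.0209/0.0136)/(2πk) = 0.4297/(2π·0.494) = 0.1384 m·K/W
  R'_PTFE = ln(0.0273/0.0209)/(2πk) = 0.2671/(2π·0.210) = 0.2025 m·K/W
  R'_conv,out = 1/(2πr h) = 1/(2π·0.0273·9.01) = 0.6470 m·K/W
ΣR = 9.052×10^-5 + 0.1384 + 0.2025 + 0.6470 = 0.9880 m·K/W
Q' = ΔT/ΣR = (86.4 °C − 28.8 °C)/0.9880 = 58.30 W/m
From the inner boundary to the HDPE/PTFE interface, ΣR_partial = 0.1385 m·K/W.
T_interface = T_in − Q'·ΣR_partial = 86.4 °C − (58.30)(0.1385) = 78.3 °C

T = 78.3 °C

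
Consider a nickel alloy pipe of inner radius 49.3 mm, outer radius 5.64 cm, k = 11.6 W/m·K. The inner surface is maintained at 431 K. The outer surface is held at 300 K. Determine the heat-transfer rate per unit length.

Q' = 2πk·ΔT/ln(r₂/r₁) = 2π × 11.6 × 131 / ln(0.0564/0.0493) = 71000 W/m

Q' = 71000 W/m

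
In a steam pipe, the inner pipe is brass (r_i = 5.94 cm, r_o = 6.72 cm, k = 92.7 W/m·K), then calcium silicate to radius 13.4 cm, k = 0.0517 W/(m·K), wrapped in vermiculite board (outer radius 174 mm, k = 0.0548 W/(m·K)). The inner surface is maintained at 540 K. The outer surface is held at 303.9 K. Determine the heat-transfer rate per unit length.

Q' = 81.9 W/m

Series thermal resistances, inner to outer:
  R'_brass = ln(0.0672/0.0594)/(2πk) = 0.1234/(2π·92.7) = 2.118×10^-4 m·K/W
  R'_calcium silicate = ln(0.134/0.0672)/(2πk) = 0.6902/(2π·0.0517) = 2.125 m·K/W
  R'_vermiculite board = ln(0.174/0.134)/(2πk) = 0.2612/(2π·0.0548) = 0.7586 m·K/W
ΣR = 2.118×10^-4 + 2.125 + 0.7586 = 2.884 m·K/W
Q' = ΔT/ΣR = (540 K − 303.9 K)/2.884 = 81.9 W/m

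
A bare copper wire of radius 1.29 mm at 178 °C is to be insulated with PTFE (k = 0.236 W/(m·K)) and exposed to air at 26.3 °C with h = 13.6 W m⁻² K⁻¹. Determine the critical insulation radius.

For a cylinder, r_cr = k_ins/h = 0.236/13.6 = 0.0174 m = 1.74 cm

r_cr = 1.74 cm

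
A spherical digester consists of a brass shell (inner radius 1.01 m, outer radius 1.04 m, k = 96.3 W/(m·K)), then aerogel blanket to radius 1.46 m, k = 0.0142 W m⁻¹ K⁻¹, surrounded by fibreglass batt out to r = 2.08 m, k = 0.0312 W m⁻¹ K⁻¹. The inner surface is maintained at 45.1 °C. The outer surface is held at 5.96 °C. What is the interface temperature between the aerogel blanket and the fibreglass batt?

Series thermal resistances, inner to outer:
  R_brass = (1/1.01 − 1/1.04)/(4πk) = 0.02856/(4π·96.3) = 2.360×10^-5 K/W
  R_aerogel blanket = (1/1.04 − 1/1.46)/(4πk) = 0.2766/(4π·0.0142) = 1.550 K/W
  R_fibreglass batt = (1/1.46 − 1/2.08)/(4πk) = 0.2042/(4π·0.0312) = 0.5207 K/W
ΣR = 2.360×10^-5 + 1.550 + 0.5207 = 2.071 K/W
Q = ΔT/ΣR = (45.1 °C − 5.96 °C)/2.071 = 18.90 W
From the inner boundary to the aerogel blanket/fibreglass batt interface, ΣR_partial = 1.550 K/W.
T_interface = T_in − Q·ΣR_partial = 45.1 °C − (18.90)(1.550) = 15.8 °C

T = 15.8 °C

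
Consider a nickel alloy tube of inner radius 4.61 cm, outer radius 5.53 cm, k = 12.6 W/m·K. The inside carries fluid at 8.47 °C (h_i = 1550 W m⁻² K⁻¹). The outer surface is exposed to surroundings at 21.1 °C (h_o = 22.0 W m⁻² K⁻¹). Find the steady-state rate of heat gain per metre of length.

Q' = 93.3 W/m

Treat each layer as a resistance in series:
  R'_conv,in = 1/(2πr h) = 1/(2π·0.0461·1550) = 0.002227 m·K/W
  R'_nickel alloy = ln(0.0553/0.0461)/(2πk) = 0.1820/(2π·12.6) = 0.002298 m·K/W
  R'_conv,out = 1/(2πr h) = 1/(2π·0.0553·22.0) = 0.1308 m·K/W
ΣR = 0.002227 + 0.002298 + 0.1308 = 0.1353 m·K/W
Q' = ΔT/ΣR = (8.47 °C − 21.1 °C)/0.1353 = -93.3 W/m
(Negative Q' ⇒ heat flows inward; heat gain = 93.3 W/m.)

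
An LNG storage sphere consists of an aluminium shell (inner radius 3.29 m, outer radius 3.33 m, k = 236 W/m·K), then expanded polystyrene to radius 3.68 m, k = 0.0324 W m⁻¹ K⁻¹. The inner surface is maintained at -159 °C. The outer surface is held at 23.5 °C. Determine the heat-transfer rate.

Q = 2600 W

Treat each layer as a resistance in series:
  R_aluminium = (1/3.29 − 1/3.33)/(4πk) = 0.003651/(4π·236) = 1.231×10^-6 K/W
  R_expanded polystyrene = (1/3.33 − 1/3.68)/(4πk) = 0.02856/(4π·0.0324) = 0.07015 K/W
ΣR = 1.231×10^-6 + 0.07015 = 0.07015 K/W
Q = ΔT/ΣR = (-159 °C − 23.5 °C)/0.07015 = -2600 W
(Negative Q ⇒ heat flows inward; heat gain = 2600 W.)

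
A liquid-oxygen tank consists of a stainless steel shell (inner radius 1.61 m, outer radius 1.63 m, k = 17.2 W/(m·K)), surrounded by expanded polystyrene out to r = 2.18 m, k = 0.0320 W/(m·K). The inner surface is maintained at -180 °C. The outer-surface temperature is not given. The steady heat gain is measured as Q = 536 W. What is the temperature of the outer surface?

T_out = 26.3 °C

Sum the resistances:
  R_stainless steel = (1/1.61 − 1/1.63)/(4πk) = 0.007621/(4π·17.2) = 3.526×10^-5 K/W
  R_expanded polystyrene = (1/1.63 − 1/2.18)/(4πk) = 0.1548/(4π·0.0320) = 0.3849 K/W
ΣR = 0.3849 K/W
ΔT = Q·ΣR = 536 × 0.3849 = 206.3 K
Heat flows inward, so T_out = T_in + ΔT = -180 + 206.3 = 26.3 °C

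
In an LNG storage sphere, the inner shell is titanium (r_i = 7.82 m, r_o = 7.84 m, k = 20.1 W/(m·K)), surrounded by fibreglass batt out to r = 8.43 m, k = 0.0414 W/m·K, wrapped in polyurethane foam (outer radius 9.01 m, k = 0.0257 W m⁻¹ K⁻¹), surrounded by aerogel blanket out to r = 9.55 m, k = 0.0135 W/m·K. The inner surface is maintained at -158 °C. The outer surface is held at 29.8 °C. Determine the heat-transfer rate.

Series thermal resistances, inner to outer:
  R_titanium = (1/7.82 − 1/7.84)/(4πk) = 3.262×10^-4/(4π·20.1) = 1.292×10^-6 K/W
  R_fibreglass batt = (1/7.84 − 1/8.43)/(4πk) = 0.008927/(4π·0.0414) = 0.01716 K/W
  R_polyurethane foam = (1/8.43 − 1/9.01)/(4πk) = 0.007636/(4π·0.0257) = 0.02364 K/W
  R_aerogel blanket = (1/9.01 − 1/9.55)/(4πk) = 0.006276/(4π·0.0135) = 0.03699 K/W
ΣR = 1.292×10^-6 + 0.01716 + 0.02364 + 0.03699 = 0.07779 K/W
Q = ΔT/ΣR = (-158 °C − 29.8 °C)/0.07779 = -2410 W
(Negative Q ⇒ heat flows inward; heat gain = 2410 W.)

Q = 2.41 kW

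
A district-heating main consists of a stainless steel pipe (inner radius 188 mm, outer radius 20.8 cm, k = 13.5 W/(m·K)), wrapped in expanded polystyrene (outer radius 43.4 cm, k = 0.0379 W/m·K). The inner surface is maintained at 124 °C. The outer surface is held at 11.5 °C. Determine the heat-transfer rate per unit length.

Treat each layer as a resistance in series:
  R'_stainless steel = ln(0.208/0.188)/(2πk) = 0.1011/(2π·13.5) = 0.001192 m·K/W
  R'_expanded polystyrene = ln(0.434/0.208)/(2πk) = 0.7355/(2π·0.0379) = 3.089 m·K/W
ΣR = 0.001192 + 3.089 = 3.090 m·K/W
Q' = ΔT/ΣR = (124 °C − 11.5 °C)/3.090 = 36.4 W/m

Q' = 36.4 W/m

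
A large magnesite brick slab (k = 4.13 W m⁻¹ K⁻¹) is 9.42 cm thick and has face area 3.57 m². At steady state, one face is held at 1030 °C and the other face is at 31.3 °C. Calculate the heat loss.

Q = 1.56×10^5 W

Q = kA·ΔT/L = 4.13 × 3.57 × |1030 °C − 31.3 °C| / 0.0942 = 1.56×10^5 W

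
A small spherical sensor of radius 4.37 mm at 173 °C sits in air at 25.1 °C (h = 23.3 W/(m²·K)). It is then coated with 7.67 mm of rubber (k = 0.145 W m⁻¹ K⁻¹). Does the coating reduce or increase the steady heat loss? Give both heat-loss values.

Critical radius for a sphere: r_cr = 2k/h = 0.0124 m = 1.24 cm.
Outer radius after coating: r₂ = 0.00437 + 0.00767 = 0.01204 m.
Since r₁ < r_cr and r₂ ≤ r_cr, the coating moves toward the maximum at r_cr — heat loss rises.
Bare: R = 1/(4πr₁²h) = 178.8 K/W; Q = 147.9/178.8 = 0.827 W.
Coated: R = R_cond + R_conv = 103.6 K/W; Q = 147.9/103.6 = 1.43 W.

increases: 0.827 → 1.43 W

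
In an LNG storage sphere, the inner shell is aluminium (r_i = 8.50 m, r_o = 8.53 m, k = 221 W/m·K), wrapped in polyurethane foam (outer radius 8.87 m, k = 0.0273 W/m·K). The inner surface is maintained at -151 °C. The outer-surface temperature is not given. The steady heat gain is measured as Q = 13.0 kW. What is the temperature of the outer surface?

T_out = 19.3 °C

Series resistances:
  R_aluminium = (1/8.50 − 1/8.53)/(4πk) = 4.138×10^-4/(4π·221) = 1.490×10^-7 K/W
  R_polyurethane foam = (1/8.53 − 1/8.87)/(4πk) = 0.004494/(4π·0.0273) = 0.01310 K/W
ΣR = 0.01310 K/W
ΔT = Q·ΣR = 13000 × 0.01310 = 170.3 K
Heat flows inward, so T_out = T_in + ΔT = -151 + 170.3 = 19.3 °C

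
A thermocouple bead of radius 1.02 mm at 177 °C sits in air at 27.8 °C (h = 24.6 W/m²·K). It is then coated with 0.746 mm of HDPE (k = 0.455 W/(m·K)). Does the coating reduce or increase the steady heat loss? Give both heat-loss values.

increases: 0.0480 → 0.134 W

Critical radius for a sphere: r_cr = 2k/h = 0.0370 m = 3.70 cm.
Outer radius after coating: r₂ = 0.00102 + 7.46×10^-4 = 0.001766 m.
Since r₁ < r_cr and r₂ ≤ r_cr, the coating moves toward the maximum at r_cr — heat loss rises.
Bare: R = 1/(4πr₁²h) = 3109 K/W; Q = 149.2/3109 = 0.0480 W.
Coated: R = R_cond + R_conv = 1110 K/W; Q = 149.2/1110 = 0.134 W.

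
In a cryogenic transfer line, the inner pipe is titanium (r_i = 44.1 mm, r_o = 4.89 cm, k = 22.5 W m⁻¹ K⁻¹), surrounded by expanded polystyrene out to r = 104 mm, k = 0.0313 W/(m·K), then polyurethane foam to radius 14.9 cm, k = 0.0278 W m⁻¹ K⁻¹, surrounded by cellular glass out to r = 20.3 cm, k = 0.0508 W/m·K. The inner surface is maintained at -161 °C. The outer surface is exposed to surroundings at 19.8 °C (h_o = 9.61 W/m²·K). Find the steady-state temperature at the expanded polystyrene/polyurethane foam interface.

Series thermal resistances, inner to outer:
  R'_titanium = ln(0.0489/0.0441)/(2πk) = 0.1033/(2π·22.5) = 7.308×10^-4 m·K/W
  R'_expanded polystyrene = ln(0.104/0.0489)/(2πk) = 0.7546/(2π·0.0313) = 3.837 m·K/W
  R'_polyurethane foam = ln(0.149/0.104)/(2πk) = 0.3596/(2π·0.0278) = 2.058 m·K/W
  R'_cellular glass = ln(0.203/0.149)/(2πk) = 0.3093/(2π·0.0508) = 0.9689 m·K/W
  R'_conv,out = 1/(2πr h) = 1/(2π·0.203·9.61) = 0.08158 m·K/W
ΣR = 7.308×10^-4 + 3.837 + 2.058 + 0.9689 + 0.08158 = 6.946 m·K/W
Q' = ΔT/ΣR = (-161 °C − 19.8 °C)/6.946 = -26.03 W/m
From the inner boundary to the expanded polystyrene/polyurethane foam interface, ΣR_partial = 3.838 m·K/W.
T_interface = T_in − Q'·ΣR_partial = -161 °C − (-26.03)(3.838) = -61.1 °C

T = -61.1 °C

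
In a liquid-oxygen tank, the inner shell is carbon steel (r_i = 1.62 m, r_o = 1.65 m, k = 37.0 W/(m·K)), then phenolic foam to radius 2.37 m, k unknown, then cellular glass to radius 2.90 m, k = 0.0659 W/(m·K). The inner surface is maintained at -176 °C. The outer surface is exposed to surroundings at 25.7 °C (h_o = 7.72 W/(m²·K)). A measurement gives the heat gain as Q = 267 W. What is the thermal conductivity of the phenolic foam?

k = 0.0222 W/m·K

ΣR = ΔT/Q = |-176 − 25.7|/267 = 0.7554 K/W
Known resistances:
  R_carbon steel = (1/1.62 − 1/1.65)/(4πk) = 0.01122/(4π·37.0) = 2.414×10^-5 K/W
  R_cellular glass = (1/2.37 − 1/2.90)/(4πk) = 0.07711/(4π·0.0659) = 0.09312 K/W
  R_conv,out = 1/(4πr²h) = 1/(4π·2.90²·7.72) = 0.001226 K/W
R_phenolic foam = ΣR − ΣR_known = 0.7554 − 0.09437 = 0.6610 K/W
(1/r₁−1/r₂)/(4πk) = 0.6610 ⇒ k = 0.1841/(4π·0.6610) = 0.0222 W/m·K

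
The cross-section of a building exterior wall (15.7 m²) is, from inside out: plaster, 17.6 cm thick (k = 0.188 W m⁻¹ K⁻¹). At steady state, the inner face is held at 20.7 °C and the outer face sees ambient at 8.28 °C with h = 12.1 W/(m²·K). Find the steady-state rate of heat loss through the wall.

Series thermal resistances, inner to outer:
  R_plaster = L/(kA) = 0.176/(0.188·15.7) = 0.05963 K/W
  R_conv,out = 1/(hA) = 1/(12.1·15.7) = 0.005264 K/W
ΣR = 0.05963 + 0.005264 = 0.06489 K/W
Q = ΔT/ΣR = (20.7 °C − 8.28 °C)/0.06489 = 191 W

Q = 191 W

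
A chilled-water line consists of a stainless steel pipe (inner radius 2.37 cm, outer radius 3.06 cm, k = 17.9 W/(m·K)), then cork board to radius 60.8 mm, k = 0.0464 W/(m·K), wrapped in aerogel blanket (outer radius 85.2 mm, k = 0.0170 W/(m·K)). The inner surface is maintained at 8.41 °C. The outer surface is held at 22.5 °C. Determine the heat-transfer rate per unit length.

Q' = 2.55 W/m

Resistance network (inner→outer):
  R'_stainless steel = ln(0.0306/0.0237)/(2πk) = 0.2555/(2π·17.9) = 0.002272 m·K/W
  R'_cork board = ln(0.0608/0.0306)/(2πk) = 0.6866/(2π·0.0464) = 2.355 m·K/W
  R'_aerogel blanket = ln(0.0852/0.0608)/(2πk) = 0.3374/(2π·0.0170) = 3.159 m·K/W
ΣR = 0.002272 + 2.355 + 3.159 = 5.516 m·K/W
Q' = ΔT/ΣR = (8.41 °C − 22.5 °C)/5.516 = -2.55 W/m
(Negative Q' ⇒ heat flows inward; heat gain = 2.55 W/m.)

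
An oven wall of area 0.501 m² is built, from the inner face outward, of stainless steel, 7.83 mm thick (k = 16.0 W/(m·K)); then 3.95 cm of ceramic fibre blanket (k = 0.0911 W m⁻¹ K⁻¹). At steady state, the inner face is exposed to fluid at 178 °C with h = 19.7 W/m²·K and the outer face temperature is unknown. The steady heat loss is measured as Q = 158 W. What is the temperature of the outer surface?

T_out = 25.1 °C

Series resistances:
  R_conv,in = 1/(hA) = 1/(19.7·0.501) = 0.1013 K/W
  R_stainless steel = L/(kA) = 0.00783/(16.0·0.501) = 9.768×10^-4 K/W
  R_ceramic fibre blanket = L/(kA) = 0.0395/(0.0911·0.501) = 0.8654 K/W
ΣR = 0.9677 K/W
ΔT = Q·ΣR = 158 × 0.9677 = 152.9 K
Heat flows outward, so T_out = T_in − ΔT = 178 − 152.9 = 25.1 °C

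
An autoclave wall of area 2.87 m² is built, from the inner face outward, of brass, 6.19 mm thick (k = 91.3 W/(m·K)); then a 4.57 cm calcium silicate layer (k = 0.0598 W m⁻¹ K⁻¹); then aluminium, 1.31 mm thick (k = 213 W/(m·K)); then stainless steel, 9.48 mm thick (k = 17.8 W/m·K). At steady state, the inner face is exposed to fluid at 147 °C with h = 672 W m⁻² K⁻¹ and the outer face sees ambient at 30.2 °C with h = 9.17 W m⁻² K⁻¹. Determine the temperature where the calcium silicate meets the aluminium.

Series thermal resistances, inner to outer:
  R_conv,in = 1/(hA) = 1/(672·2.87) = 5.185×10^-4 K/W
  R_brass = L/(kA) = 0.00619/(91.3·2.87) = 2.362×10^-5 K/W
  R_calcium silicate = L/(kA) = 0.0457/(0.0598·2.87) = 0.2663 K/W
  R_aluminium = L/(kA) = 0.00131/(213·2.87) = 2.143×10^-6 K/W
  R_stainless steel = L/(kA) = 0.00948/(17.8·2.87) = 1.856×10^-4 K/W
  R_conv,out = 1/(hA) = 1/(9.17·2.87) = 0.03800 K/W
ΣR = 5.185×10^-4 + 2.362×10^-5 + 0.2663 + 2.143×10^-6 + 1.856×10^-4 + 0.03800 = 0.3050 K/W
Q = ΔT/ΣR = (147 °C − 30.2 °C)/0.3050 = 383.0 W
From the inner boundary to the calcium silicate/aluminium interface, ΣR_partial = 0.2668 K/W.
T_interface = T_in − Q·ΣR_partial = 147 °C − (383.0)(0.2668) = 44.8 °C

T = 44.8 °C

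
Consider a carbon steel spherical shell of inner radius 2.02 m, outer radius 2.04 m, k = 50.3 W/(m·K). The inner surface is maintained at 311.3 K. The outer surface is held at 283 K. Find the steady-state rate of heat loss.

Q = 4πk·ΔT/(1/r₁ − 1/r₂) = 4π × 50.3 × 28.3 / (1/2.02 − 1/2.04) = 3.69×10^6 W

Q = 3.69×10^6 W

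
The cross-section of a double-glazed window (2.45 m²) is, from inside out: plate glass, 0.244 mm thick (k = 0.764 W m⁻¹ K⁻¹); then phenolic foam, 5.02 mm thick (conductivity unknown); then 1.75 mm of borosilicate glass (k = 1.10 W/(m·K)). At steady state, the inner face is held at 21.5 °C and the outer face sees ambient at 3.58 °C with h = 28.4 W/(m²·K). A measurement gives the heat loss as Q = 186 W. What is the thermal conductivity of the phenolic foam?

ΣR = ΔT/Q = |21.5 − 3.58|/186 = 0.09634 K/W
Known resistances:
  R_plate glass = L/(kA) = 2.44×10^-4/(0.764·2.45) = 1.304×10^-4 K/W
  R_borosilicate glass = L/(kA) = 0.00175/(1.10·2.45) = 6.494×10^-4 K/W
  R_conv,out = 1/(hA) = 1/(28.4·2.45) = 0.01437 K/W
R_phenolic foam = ΣR − ΣR_known = 0.09634 − 0.01515 = 0.08119 K/W
L/(kA) = 0.08119 ⇒ k = 0.00502/(0.08119·2.45) = 0.0252 W/m·K

k = 0.0252 W/m·K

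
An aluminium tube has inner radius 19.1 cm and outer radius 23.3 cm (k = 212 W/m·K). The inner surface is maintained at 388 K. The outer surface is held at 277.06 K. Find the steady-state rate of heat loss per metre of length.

Q' = 2πk·ΔT/ln(r₂/r₁) = 2π × 212 × 110.94 / ln(0.233/0.191) = 7.43×10^5 W/m

Q' = 7.43×10^5 W/m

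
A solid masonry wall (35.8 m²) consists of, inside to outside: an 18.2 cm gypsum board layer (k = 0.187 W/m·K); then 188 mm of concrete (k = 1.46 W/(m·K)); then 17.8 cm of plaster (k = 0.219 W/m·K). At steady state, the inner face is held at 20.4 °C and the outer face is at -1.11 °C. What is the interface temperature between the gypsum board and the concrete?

Resistance network (inner→outer):
  R_gypsum board = L/(kA) = 0.182/(0.187·35.8) = 0.02719 K/W
  R_concrete = L/(kA) = 0.188/(1.46·35.8) = 0.003597 K/W
  R_plaster = L/(kA) = 0.178/(0.219·35.8) = 0.02270 K/W
ΣR = 0.02719 + 0.003597 + 0.02270 = 0.05349 K/W
Q = ΔT/ΣR = (20.4 °C − -1.11 °C)/0.05349 = 402.1 W
From the inner boundary to the gypsum board/concrete interface, ΣR_partial = 0.02719 K/W.
T_interface = T_in − Q·ΣR_partial = 20.4 °C − (402.1)(0.02719) = 9.47 °C

T = 9.47 °C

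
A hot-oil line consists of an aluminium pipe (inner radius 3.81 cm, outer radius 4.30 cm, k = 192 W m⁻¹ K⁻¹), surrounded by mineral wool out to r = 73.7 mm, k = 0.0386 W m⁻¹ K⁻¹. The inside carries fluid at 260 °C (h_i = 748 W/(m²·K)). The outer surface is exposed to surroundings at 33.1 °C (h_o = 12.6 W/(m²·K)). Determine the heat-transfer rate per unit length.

Q' = 94.6 W/m

Series thermal resistances, inner to outer:
  R'_conv,in = 1/(2πr h) = 1/(2π·0.0381·748) = 0.005585 m·K/W
  R'_aluminium = ln(0.0430/0.0381)/(2πk) = 0.1210/(2π·192) = 1.003×10^-4 m·K/W
  R'_mineral wool = ln(0.0737/0.0430)/(2πk) = 0.5388/(2π·0.0386) = 2.222 m·K/W
  R'_conv,out = 1/(2πr h) = 1/(2π·0.0737·12.6) = 0.1714 m·K/W
ΣR = 0.005585 + 1.003×10^-4 + 2.222 + 0.1714 = 2.399 m·K/W
Q' = ΔT/ΣR = (260 °C − 33.1 °C)/2.399 = 94.6 W/m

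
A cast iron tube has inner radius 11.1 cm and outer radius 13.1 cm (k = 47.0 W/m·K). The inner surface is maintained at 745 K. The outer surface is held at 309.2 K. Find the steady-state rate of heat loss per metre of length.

Q' = 777 kW/m

Q' = 2πk·ΔT/ln(r₂/r₁) = 2π × 47.0 × 435.8 / ln(0.131/0.111) = 7.77×10^5 W/m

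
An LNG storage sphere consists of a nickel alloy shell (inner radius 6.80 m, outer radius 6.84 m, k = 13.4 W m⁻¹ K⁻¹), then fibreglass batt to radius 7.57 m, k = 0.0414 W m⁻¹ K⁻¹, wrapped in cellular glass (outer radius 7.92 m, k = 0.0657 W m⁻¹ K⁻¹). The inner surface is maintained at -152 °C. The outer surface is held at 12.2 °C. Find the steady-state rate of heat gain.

Q = 4.80 kW

Resistance network (inner→outer):
  R_nickel alloy = (1/6.80 − 1/6.84)/(4πk) = 8.600×10^-4/(4π·13.4) = 5.107×10^-6 K/W
  R_fibreglass batt = (1/6.84 − 1/7.57)/(4πk) = 0.01410/(4π·0.0414) = 0.02710 K/W
  R_cellular glass = (1/7.57 − 1/7.92)/(4πk) = 0.005838/(4π·0.0657) = 0.007071 K/W
ΣR = 5.107×10^-6 + 0.02710 + 0.007071 = 0.03418 K/W
Q = ΔT/ΣR = (-152 °C − 12.2 °C)/0.03418 = -4800 W
(Negative Q ⇒ heat flows inward; heat gain = 4800 W.)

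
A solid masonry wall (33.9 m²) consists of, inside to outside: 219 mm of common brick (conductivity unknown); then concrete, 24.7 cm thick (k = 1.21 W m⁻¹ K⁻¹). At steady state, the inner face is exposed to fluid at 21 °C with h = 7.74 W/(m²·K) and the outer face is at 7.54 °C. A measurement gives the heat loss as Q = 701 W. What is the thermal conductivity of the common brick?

k = 0.690 W/m·K

ΣR = ΔT/Q = |21 − 7.54|/701 = 0.01920 K/W
Known resistances:
  R_conv,in = 1/(hA) = 1/(7.74·33.9) = 0.003811 K/W
  R_concrete = L/(kA) = 0.247/(1.21·33.9) = 0.006022 K/W
R_common brick = ΣR − ΣR_known = 0.01920 − 0.009833 = 0.009367 K/W
L/(kA) = 0.009367 ⇒ k = 0.219/(0.009367·33.9) = 0.690 W/m·K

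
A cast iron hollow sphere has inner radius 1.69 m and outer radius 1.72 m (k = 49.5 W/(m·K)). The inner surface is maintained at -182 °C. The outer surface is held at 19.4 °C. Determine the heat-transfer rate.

Q = 1.21×10^7 W

Q = 4πk·ΔT/(1/r₁ − 1/r₂) = 4π × 49.5 × 201.4 / (1/1.69 − 1/1.72) = 1.21×10^7 W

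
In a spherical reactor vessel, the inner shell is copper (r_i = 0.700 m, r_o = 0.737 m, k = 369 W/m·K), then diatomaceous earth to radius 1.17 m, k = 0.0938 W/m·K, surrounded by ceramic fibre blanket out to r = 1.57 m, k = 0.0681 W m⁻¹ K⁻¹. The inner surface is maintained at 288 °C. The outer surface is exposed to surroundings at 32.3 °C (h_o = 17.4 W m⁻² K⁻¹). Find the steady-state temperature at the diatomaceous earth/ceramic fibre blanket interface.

Treat each layer as a resistance in series:
  R_copper = (1/0.700 − 1/0.737)/(4πk) = 0.07172/(4π·369) = 1.547×10^-5 K/W
  R_diatomaceous earth = (1/0.737 − 1/1.17)/(4πk) = 0.5022/(4π·0.0938) = 0.4260 K/W
  R_ceramic fibre blanket = (1/1.17 − 1/1.57)/(4πk) = 0.2178/(4π·0.0681) = 0.2545 K/W
  R_conv,out = 1/(4πr²h) = 1/(4π·1.57²·17.4) = 0.001855 K/W
ΣR = 1.547×10^-5 + 0.4260 + 0.2545 + 0.001855 = 0.6824 K/W
Q = ΔT/ΣR = (288 °C − 32.3 °C)/0.6824 = 374.7 W
From the inner boundary to the diatomaceous earth/ceramic fibre blanket interface, ΣR_partial = 0.4260 K/W.
T_interface = T_in − Q·ΣR_partial = 288 °C − (374.7)(0.4260) = 128 °C

T = 128 °C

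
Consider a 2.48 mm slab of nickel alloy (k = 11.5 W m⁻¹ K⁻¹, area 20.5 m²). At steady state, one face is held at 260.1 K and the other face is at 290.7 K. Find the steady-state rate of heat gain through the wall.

Q = kA·ΔT/L = 11.5 × 20.5 × |260.1 K − 290.7 K| / 0.00248 = 2.91×10^6 W

Q = 2910 kW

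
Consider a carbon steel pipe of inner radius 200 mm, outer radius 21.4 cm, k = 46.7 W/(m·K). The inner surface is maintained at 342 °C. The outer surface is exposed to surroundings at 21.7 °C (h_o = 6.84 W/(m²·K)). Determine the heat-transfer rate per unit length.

Q' = 2940 W/m

Series thermal resistances, inner to outer:
  R'_carbon steel = ln(0.214/0.200)/(2πk) = 0.06766/(2π·46.7) = 2.306×10^-4 m·K/W
  R'_conv,out = 1/(2πr h) = 1/(2π·0.214·6.84) = 0.1087 m·K/W
ΣR = 2.306×10^-4 + 0.1087 = 0.1089 m·K/W
Q' = ΔT/ΣR = (342 °C − 21.7 °C)/0.1089 = 2940 W/m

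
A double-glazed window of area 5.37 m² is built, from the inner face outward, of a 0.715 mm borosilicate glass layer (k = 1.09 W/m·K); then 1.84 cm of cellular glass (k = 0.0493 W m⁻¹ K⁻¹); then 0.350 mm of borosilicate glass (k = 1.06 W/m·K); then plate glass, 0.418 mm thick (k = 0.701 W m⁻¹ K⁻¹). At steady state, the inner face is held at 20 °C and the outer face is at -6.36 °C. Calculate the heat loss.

Q = 378 W

Treat each layer as a resistance in series:
  R_borosilicate glass = L/(kA) = 7.15×10^-4/(1.09·5.37) = 1.222×10^-4 K/W
  R_cellular glass = L/(kA) = 0.0184/(0.0493·5.37) = 0.06950 K/W
  R_borosilicate glass = L/(kA) = 3.50×10^-4/(1.06·5.37) = 6.149×10^-5 K/W
  R_plate glass = L/(kA) = 4.18×10^-4/(0.701·5.37) = 1.110×10^-4 K/W
ΣR = 1.222×10^-4 + 0.06950 + 6.149×10^-5 + 1.110×10^-4 = 0.06979 K/W
Q = ΔT/ΣR = (20 °C − -6.36 °C)/0.06979 = 378 W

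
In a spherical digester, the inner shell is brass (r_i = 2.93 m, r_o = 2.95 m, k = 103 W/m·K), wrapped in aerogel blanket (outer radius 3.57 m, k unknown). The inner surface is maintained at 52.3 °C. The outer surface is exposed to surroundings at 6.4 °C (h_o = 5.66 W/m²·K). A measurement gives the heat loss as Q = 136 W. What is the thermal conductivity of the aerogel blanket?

ΣR = ΔT/Q = |52.3 − 6.4|/136 = 0.3375 K/W
Known resistances:
  R_brass = (1/2.93 − 1/2.95)/(4πk) = 0.002314/(4π·103) = 1.788×10^-6 K/W
  R_conv,out = 1/(4πr²h) = 1/(4π·3.57²·5.66) = 0.001103 K/W
R_aerogel blanket = ΣR − ΣR_known = 0.3375 − 0.001105 = 0.3364 K/W
(1/r₁−1/r₂)/(4πk) = 0.3364 ⇒ k = 0.05887/(4π·0.3364) = 0.0139 W/m·K

k = 0.0139 W/m·K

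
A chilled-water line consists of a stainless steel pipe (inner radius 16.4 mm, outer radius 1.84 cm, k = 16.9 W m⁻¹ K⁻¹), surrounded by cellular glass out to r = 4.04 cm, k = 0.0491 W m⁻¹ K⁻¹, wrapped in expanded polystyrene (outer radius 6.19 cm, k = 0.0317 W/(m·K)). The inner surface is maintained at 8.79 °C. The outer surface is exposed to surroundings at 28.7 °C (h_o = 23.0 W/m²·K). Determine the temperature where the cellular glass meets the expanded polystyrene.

T = 19.4 °C

Resistance network (inner→outer):
  R'_stainless steel = ln(0.0184/0.0164)/(2πk) = 0.1151/(2π·16.9) = 0.001084 m·K/W
  R'_cellular glass = ln(0.0404/0.0184)/(2πk) = 0.7865/(2π·0.0491) = 2.549 m·K/W
  R'_expanded polystyrene = ln(0.0619/0.0404)/(2πk) = 0.4267/(2π·0.0317) = 2.142 m·K/W
  R'_conv,out = 1/(2πr h) = 1/(2π·0.0619·23.0) = 0.1118 m·K/W
ΣR = 0.001084 + 2.549 + 2.142 + 0.1118 = 4.804 m·K/W
Q' = ΔT/ΣR = (8.79 °C − 28.7 °C)/4.804 = -4.144 W/m
From the inner boundary to the cellular glass/expanded polystyrene interface, ΣR_partial = 2.550 m·K/W.
T_interface = T_in − Q'·ΣR_partial = 8.79 °C − (-4.144)(2.550) = 19.4 °C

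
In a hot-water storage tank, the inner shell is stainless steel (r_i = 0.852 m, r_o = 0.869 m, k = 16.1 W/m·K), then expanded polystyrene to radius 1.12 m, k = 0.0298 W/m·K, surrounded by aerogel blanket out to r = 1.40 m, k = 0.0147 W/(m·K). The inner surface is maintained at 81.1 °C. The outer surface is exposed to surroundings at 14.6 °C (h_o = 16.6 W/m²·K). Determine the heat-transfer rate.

Resistance network (inner→outer):
  R_stainless steel = (1/0.852 − 1/0.869)/(4πk) = 0.02296/(4π·16.1) = 1.135×10^-4 K/W
  R_expanded polystyrene = (1/0.869 − 1/1.12)/(4πk) = 0.2579/(4π·0.0298) = 0.6887 K/W
  R_aerogel blanket = (1/1.12 − 1/1.40)/(4πk) = 0.1786/(4π·0.0147) = 0.9667 K/W
  R_conv,out = 1/(4πr²h) = 1/(4π·1.40²·16.6) = 0.002446 K/W
ΣR = 1.135×10^-4 + 0.6887 + 0.9667 + 0.002446 = 1.658 K/W
Q = ΔT/ΣR = (81.1 °C − 14.6 °C)/1.658 = 40.1 W

Q = 40.1 W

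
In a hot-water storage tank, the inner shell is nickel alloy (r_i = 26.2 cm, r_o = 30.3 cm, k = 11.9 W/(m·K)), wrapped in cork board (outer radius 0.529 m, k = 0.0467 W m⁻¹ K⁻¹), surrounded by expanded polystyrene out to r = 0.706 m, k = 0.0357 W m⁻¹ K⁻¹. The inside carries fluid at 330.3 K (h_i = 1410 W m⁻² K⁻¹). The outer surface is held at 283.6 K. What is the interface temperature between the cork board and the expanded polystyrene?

Resistance network (inner→outer):
  R_conv,in = 1/(4πr²h) = 1/(4π·0.262²·1410) = 8.222×10^-4 K/W
  R_nickel alloy = (1/0.262 − 1/0.303)/(4πk) = 0.5165/(4π·11.9) = 0.003454 K/W
  R_cork board = (1/0.303 − 1/0.529)/(4πk) = 1.410/(4π·0.0467) = 2.403 K/W
  R_expanded polystyrene = (1/0.529 − 1/0.706)/(4πk) = 0.4739/(4π·0.0357) = 1.056 K/W
ΣR = 8.222×10^-4 + 0.003454 + 2.403 + 1.056 = 3.463 K/W
Q = ΔT/ΣR = (330.3 K − 283.6 K)/3.463 = 13.49 W
From the inner boundary to the cork board/expanded polystyrene interface, ΣR_partial = 2.407 K/W.
T_interface = T_in − Q·ΣR_partial = 330.3 K − (13.49)(2.407) = 297.8 K

T = 297.8 K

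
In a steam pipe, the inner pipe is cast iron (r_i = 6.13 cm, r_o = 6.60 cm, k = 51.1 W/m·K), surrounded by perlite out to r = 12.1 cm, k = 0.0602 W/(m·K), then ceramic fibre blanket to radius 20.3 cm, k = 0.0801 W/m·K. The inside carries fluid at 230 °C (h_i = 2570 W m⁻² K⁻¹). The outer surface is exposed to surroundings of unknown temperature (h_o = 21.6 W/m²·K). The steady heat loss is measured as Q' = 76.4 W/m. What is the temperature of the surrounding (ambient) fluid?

Sum the resistances:
  R'_conv,in = 1/(2πr h) = 1/(2π·0.0613·2570) = 0.001010 m·K/W
  R'_cast iron = ln(0.0660/0.0613)/(2πk) = 0.07387/(2π·51.1) = 2.301×10^-4 m·K/W
  R'_perlite = ln(0.121/0.0660)/(2πk) = 0.6061/(2π·0.0602) = 1.602 m·K/W
  R'_ceramic fibre blanket = ln(0.203/0.121)/(2πk) = 0.5174/(2π·0.0801) = 1.028 m·K/W
  R'_conv,out = 1/(2πr h) = 1/(2π·0.203·21.6) = 0.03630 m·K/W
ΣR = 2.668 m·K/W
ΔT = Q'·ΣR = 76.4 × 2.668 = 203.8 K
Heat flows outward, so T_out = T_in − ΔT = 230 − 203.8 = 26.2 °C

T_out = 26.2 °C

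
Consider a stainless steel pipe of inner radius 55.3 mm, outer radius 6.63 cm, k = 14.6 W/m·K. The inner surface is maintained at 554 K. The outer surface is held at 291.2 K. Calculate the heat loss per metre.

Q' = 133 kW/m

Q' = 2πk·ΔT/ln(r₂/r₁) = 2π × 14.6 × 262.8 / ln(0.0663/0.0553) = 1.33×10^5 W/m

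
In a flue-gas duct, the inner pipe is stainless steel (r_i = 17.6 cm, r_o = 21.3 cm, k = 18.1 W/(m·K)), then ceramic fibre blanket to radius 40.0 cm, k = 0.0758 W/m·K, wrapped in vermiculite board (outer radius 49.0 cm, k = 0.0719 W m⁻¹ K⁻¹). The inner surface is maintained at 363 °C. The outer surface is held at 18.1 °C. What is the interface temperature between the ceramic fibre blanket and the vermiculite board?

Resistance network (inner→outer):
  R'_stainless steel = ln(0.213/0.176)/(2πk) = 0.1908/(2π·18.1) = 0.001678 m·K/W
  R'_ceramic fibre blanket = ln(0.400/0.213)/(2πk) = 0.6302/(2π·0.0758) = 1.323 m·K/W
  R'_vermiculite board = ln(0.490/0.400)/(2πk) = 0.2029/(2π·0.0719) = 0.4492 m·K/W
ΣR = 0.001678 + 1.323 + 0.4492 = 1.774 m·K/W
Q' = ΔT/ΣR = (363 °C − 18.1 °C)/1.774 = 194.4 W/m
From the inner boundary to the ceramic fibre blanket/vermiculite board interface, ΣR_partial = 1.325 m·K/W.
T_interface = T_in − Q'·ΣR_partial = 363 °C − (194.4)(1.325) = 105 °C

T = 105 °C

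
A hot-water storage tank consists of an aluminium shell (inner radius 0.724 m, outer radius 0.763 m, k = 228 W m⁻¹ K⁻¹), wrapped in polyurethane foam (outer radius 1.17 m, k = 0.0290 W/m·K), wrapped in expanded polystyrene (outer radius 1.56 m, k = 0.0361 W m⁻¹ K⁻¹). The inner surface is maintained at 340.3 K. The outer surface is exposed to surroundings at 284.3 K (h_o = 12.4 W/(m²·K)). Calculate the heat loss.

Q = 32.5 W

Series thermal resistances, inner to outer:
  R_aluminium = (1/0.724 − 1/0.763)/(4πk) = 0.07060/(4π·228) = 2.464×10^-5 K/W
  R_polyurethane foam = (1/0.763 − 1/1.17)/(4πk) = 0.4559/(4π·0.0290) = 1.251 K/W
  R_expanded polystyrene = (1/1.17 − 1/1.56)/(4πk) = 0.2137/(4π·0.0361) = 0.4710 K/W
  R_conv,out = 1/(4πr²h) = 1/(4π·1.56²·12.4) = 0.002637 K/W
ΣR = 2.464×10^-5 + 1.251 + 0.4710 + 0.002637 = 1.725 K/W
Q = ΔT/ΣR = (340.3 K − 284.3 K)/1.725 = 32.5 W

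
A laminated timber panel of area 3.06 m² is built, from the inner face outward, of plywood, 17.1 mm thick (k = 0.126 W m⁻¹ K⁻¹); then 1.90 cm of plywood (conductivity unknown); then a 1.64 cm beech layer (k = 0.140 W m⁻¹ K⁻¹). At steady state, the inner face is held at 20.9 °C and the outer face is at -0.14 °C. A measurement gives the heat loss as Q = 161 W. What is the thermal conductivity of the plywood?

k = 0.129 W/m·K

ΣR = ΔT/Q = |20.9 − -0.14|/161 = 0.1307 K/W
Known resistances:
  R_plywood = L/(kA) = 0.0171/(0.126·3.06) = 0.04435 K/W
  R_beech = L/(kA) = 0.0164/(0.140·3.06) = 0.03828 K/W
R_plywood = ΣR − ΣR_known = 0.1307 − 0.08263 = 0.04807 K/W
L/(kA) = 0.04807 ⇒ k = 0.0190/(0.04807·3.06) = 0.129 W/m·K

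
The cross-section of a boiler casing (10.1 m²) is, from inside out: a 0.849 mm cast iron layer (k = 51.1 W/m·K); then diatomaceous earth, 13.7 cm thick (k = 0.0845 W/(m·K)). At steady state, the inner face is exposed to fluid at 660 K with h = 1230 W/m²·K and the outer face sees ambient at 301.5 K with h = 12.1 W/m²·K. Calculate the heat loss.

Resistance network (inner→outer):
  R_conv,in = 1/(hA) = 1/(1230·10.1) = 8.050×10^-5 K/W
  R_cast iron = L/(kA) = 8.49×10^-4/(51.1·10.1) = 1.645×10^-6 K/W
  R_diatomaceous earth = L/(kA) = 0.137/(0.0845·10.1) = 0.1605 K/W
  R_conv,out = 1/(hA) = 1/(12.1·10.1) = 0.008183 K/W
ΣR = 8.050×10^-5 + 1.645×10^-6 + 0.1605 + 0.008183 = 0.1688 K/W
Q = ΔT/ΣR = (660 K − 301.5 K)/0.1688 = 2120 W

Q = 2.12 kW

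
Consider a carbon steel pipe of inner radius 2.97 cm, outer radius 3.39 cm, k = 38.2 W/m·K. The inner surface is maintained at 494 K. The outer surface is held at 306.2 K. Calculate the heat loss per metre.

Q' = 3.41×10^5 W/m

Q' = 2πk·ΔT/ln(r₂/r₁) = 2π × 38.2 × 187.8 / ln(0.0339/0.0297) = 3.41×10^5 W/m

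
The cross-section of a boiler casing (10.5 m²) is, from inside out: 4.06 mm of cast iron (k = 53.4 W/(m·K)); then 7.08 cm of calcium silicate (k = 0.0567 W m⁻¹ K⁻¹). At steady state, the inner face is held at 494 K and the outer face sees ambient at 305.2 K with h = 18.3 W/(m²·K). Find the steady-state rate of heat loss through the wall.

Q = 1520 W

Resistance network (inner→outer):
  R_cast iron = L/(kA) = 0.00406/(53.4·10.5) = 7.241×10^-6 K/W
  R_calcium silicate = L/(kA) = 0.0708/(0.0567·10.5) = 0.1189 K/W
  R_conv,out = 1/(hA) = 1/(18.3·10.5) = 0.005204 K/W
ΣR = 7.241×10^-6 + 0.1189 + 0.005204 = 0.1241 K/W
Q = ΔT/ΣR = (494 K − 305.2 K)/0.1241 = 1520 W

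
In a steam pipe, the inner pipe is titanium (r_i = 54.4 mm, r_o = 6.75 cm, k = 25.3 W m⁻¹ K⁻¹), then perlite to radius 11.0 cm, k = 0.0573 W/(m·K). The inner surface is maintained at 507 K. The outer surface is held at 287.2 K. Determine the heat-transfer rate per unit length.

Treat each layer as a resistance in series:
  R'_titanium = ln(0.0675/0.0544)/(2πk) = 0.2158/(2π·25.3) = 0.001357 m·K/W
  R'_perlite = ln(0.110/0.0675)/(2πk) = 0.4884/(2π·0.0573) = 1.356 m·K/W
ΣR = 0.001357 + 1.356 = 1.357 m·K/W
Q' = ΔT/ΣR = (507 K − 287.2 K)/1.357 = 162 W/m

Q' = 162 W/m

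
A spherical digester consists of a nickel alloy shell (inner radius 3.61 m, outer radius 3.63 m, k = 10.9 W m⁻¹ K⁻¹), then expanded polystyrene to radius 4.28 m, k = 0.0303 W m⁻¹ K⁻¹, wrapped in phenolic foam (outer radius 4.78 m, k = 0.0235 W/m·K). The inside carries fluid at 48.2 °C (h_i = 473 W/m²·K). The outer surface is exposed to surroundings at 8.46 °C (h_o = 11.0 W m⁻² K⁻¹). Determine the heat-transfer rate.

Series thermal resistances, inner to outer:
  R_conv,in = 1/(4πr²h) = 1/(4π·3.61²·473) = 1.291×10^-5 K/W
  R_nickel alloy = (1/3.61 − 1/3.63)/(4πk) = 0.001526/(4π·10.9) = 1.114×10^-5 K/W
  R_expanded polystyrene = (1/3.63 − 1/4.28)/(4πk) = 0.04184/(4π·0.0303) = 0.1099 K/W
  R_phenolic foam = (1/4.28 − 1/4.78)/(4πk) = 0.02444/(4π·0.0235) = 0.08276 K/W
  R_conv,out = 1/(4πr²h) = 1/(4π·4.78²·11.0) = 3.166×10^-4 K/W
ΣR = 1.291×10^-5 + 1.114×10^-5 + 0.1099 + 0.08276 + 3.166×10^-4 = 0.1930 K/W
Q = ΔT/ΣR = (48.2 °C − 8.46 °C)/0.1930 = 206 W

Q = 206 W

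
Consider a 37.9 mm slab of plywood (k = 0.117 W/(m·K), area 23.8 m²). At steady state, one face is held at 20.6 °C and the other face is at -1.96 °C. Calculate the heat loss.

Q = kA·ΔT/L = 0.117 × 23.8 × |20.6 °C − -1.96 °C| / 0.0379 = 1660 W

Q = 1660 W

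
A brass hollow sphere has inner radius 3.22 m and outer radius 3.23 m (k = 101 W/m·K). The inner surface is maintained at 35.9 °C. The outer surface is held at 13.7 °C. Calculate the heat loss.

Q = 29300 kW

Q = 4πk·ΔT/(1/r₁ − 1/r₂) = 4π × 101 × 22.2 / (1/3.22 − 1/3.23) = 2.93×10^7 W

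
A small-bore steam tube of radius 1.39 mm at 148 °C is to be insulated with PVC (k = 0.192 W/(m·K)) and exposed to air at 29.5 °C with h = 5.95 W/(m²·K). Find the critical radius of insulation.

For a cylinder, r_cr = k_ins/h = 0.192/5.95 = 0.0323 m = 3.23 cm

r_cr = 3.23 cm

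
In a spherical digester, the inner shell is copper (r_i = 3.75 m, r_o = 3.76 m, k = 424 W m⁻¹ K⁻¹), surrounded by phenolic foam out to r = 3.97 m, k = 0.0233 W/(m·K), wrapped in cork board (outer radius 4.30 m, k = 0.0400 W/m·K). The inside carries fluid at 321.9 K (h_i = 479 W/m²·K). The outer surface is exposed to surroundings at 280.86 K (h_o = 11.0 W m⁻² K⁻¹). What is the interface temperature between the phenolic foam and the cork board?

Treat each layer as a resistance in series:
  R_conv,in = 1/(4πr²h) = 1/(4π·3.75²·479) = 1.181×10^-5 K/W
  R_copper = (1/3.75 − 1/3.76)/(4πk) = 7.092×10^-4/(4π·424) = 1.331×10^-7 K/W
  R_phenolic foam = (1/3.76 − 1/3.97)/(4πk) = 0.01407/(4π·0.0233) = 0.04805 K/W
  R_cork board = (1/3.97 − 1/4.30)/(4πk) = 0.01933/(4π·0.0400) = 0.03846 K/W
  R_conv,out = 1/(4πr²h) = 1/(4π·4.30²·11.0) = 3.913×10^-4 K/W
ΣR = 1.181×10^-5 + 1.331×10^-7 + 0.04805 + 0.03846 + 3.913×10^-4 = 0.08691 K/W
Q = ΔT/ΣR = (321.9 K − 280.86 K)/0.08691 = 472.2 W
From the inner boundary to the phenolic foam/cork board interface, ΣR_partial = 0.04806 K/W.
T_interface = T_in − Q·ΣR_partial = 321.9 K − (472.2)(0.04806) = 299.2 K

T = 299.2 K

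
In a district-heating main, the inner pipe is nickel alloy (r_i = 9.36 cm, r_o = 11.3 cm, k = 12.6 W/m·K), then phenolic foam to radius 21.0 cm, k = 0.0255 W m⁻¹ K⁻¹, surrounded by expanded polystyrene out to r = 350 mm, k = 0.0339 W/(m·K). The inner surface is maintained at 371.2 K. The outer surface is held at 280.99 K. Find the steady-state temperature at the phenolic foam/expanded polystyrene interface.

T = 315.5 K

Series thermal resistances, inner to outer:
  R'_nickel alloy = ln(0.113/0.0936)/(2πk) = 0.1884/(2π·12.6) = 0.002379 m·K/W
  R'_phenolic foam = ln(0.210/0.113)/(2πk) = 0.6197/(2π·0.0255) = 3.868 m·K/W
  R'_expanded polystyrene = ln(0.350/0.210)/(2πk) = 0.5108/(2π·0.0339) = 2.398 m·K/W
ΣR = 0.002379 + 3.868 + 2.398 = 6.268 m·K/W
Q' = ΔT/ΣR = (371.2 K − 280.99 K)/6.268 = 14.39 W/m
From the inner boundary to the phenolic foam/expanded polystyrene interface, ΣR_partial = 3.870 m·K/W.
T_interface = T_in − Q'·ΣR_partial = 371.2 K − (14.39)(3.870) = 315.5 K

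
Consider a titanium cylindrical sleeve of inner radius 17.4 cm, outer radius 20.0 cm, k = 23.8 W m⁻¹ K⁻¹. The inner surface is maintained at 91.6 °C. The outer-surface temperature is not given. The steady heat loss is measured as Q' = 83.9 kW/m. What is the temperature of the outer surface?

Sum the resistances:
  R'_titanium = ln(0.200/0.174)/(2πk) = 0.1393/(2π·23.8) = 9.313×10^-4 m·K/W
ΣR = 9.313×10^-4 m·K/W
ΔT = Q'·ΣR = 83900 × 9.313×10^-4 = 78.14 K
Heat flows outward, so T_out = T_in − ΔT = 91.6 − 78.14 = 13.5 °C

T_out = 13.5 °C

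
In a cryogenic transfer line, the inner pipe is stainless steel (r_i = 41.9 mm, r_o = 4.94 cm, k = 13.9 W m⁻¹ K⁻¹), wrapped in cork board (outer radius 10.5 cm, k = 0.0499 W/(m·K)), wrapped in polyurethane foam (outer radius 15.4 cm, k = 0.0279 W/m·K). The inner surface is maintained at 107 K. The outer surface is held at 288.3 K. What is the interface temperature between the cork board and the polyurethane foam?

Resistance network (inner→outer):
  R'_stainless steel = ln(0.0494/0.0419)/(2πk) = 0.1647/(2π·13.9) = 0.001885 m·K/W
  R'_cork board = ln(0.105/0.0494)/(2πk) = 0.7540/(2π·0.0499) = 2.405 m·K/W
  R'_polyurethane foam = ln(0.154/0.105)/(2πk) = 0.3830/(2π·0.0279) = 2.185 m·K/W
ΣR = 0.001885 + 2.405 + 2.185 = 4.592 m·K/W
Q' = ΔT/ΣR = (107 K − 288.3 K)/4.592 = -39.48 W/m
From the inner boundary to the cork board/polyurethane foam interface, ΣR_partial = 2.407 m·K/W.
T_interface = T_in − Q'·ΣR_partial = 107 K − (-39.48)(2.407) = 202.0 K

T = 202.0 K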